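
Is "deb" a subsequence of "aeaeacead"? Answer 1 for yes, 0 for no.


Check if "deb" is a subsequence of "aeaeacead"
Greedy scan:
  Position 0 ('a'): no match needed
  Position 1 ('e'): no match needed
  Position 2 ('a'): no match needed
  Position 3 ('e'): no match needed
  Position 4 ('a'): no match needed
  Position 5 ('c'): no match needed
  Position 6 ('e'): no match needed
  Position 7 ('a'): no match needed
  Position 8 ('d'): matches sub[0] = 'd'
Only matched 1/3 characters => not a subsequence

0


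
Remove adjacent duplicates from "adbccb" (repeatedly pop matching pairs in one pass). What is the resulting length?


Input: adbccb
Stack-based adjacent duplicate removal:
  Read 'a': push. Stack: a
  Read 'd': push. Stack: ad
  Read 'b': push. Stack: adb
  Read 'c': push. Stack: adbc
  Read 'c': matches stack top 'c' => pop. Stack: adb
  Read 'b': matches stack top 'b' => pop. Stack: ad
Final stack: "ad" (length 2)

2


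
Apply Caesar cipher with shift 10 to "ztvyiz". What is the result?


Caesar cipher: shift "ztvyiz" by 10
  'z' (pos 25) + 10 = pos 9 = 'j'
  't' (pos 19) + 10 = pos 3 = 'd'
  'v' (pos 21) + 10 = pos 5 = 'f'
  'y' (pos 24) + 10 = pos 8 = 'i'
  'i' (pos 8) + 10 = pos 18 = 's'
  'z' (pos 25) + 10 = pos 9 = 'j'
Result: jdfisj

jdfisj


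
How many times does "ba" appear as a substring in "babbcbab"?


Searching for "ba" in "babbcbab"
Scanning each position:
  Position 0: "ba" => MATCH
  Position 1: "ab" => no
  Position 2: "bb" => no
  Position 3: "bc" => no
  Position 4: "cb" => no
  Position 5: "ba" => MATCH
  Position 6: "ab" => no
Total occurrences: 2

2


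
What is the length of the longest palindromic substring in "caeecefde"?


Input: "caeecefde"
Checking substrings for palindromes:
  [3:6] "ece" (len 3) => palindrome
  [2:4] "ee" (len 2) => palindrome
Longest palindromic substring: "ece" with length 3

3


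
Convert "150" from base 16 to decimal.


Input: "150" in base 16
Positional expansion:
  Digit '1' (value 1) x 16^2 = 256
  Digit '5' (value 5) x 16^1 = 80
  Digit '0' (value 0) x 16^0 = 0
Sum = 336

336


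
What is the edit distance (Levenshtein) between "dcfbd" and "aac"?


Computing edit distance: "dcfbd" -> "aac"
DP table:
           a    a    c
      0    1    2    3
  d   1    1    2    3
  c   2    2    2    2
  f   3    3    3    3
  b   4    4    4    4
  d   5    5    5    5
Edit distance = dp[5][3] = 5

5


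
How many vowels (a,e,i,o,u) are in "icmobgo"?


Input: icmobgo
Checking each character:
  'i' at position 0: vowel (running total: 1)
  'c' at position 1: consonant
  'm' at position 2: consonant
  'o' at position 3: vowel (running total: 2)
  'b' at position 4: consonant
  'g' at position 5: consonant
  'o' at position 6: vowel (running total: 3)
Total vowels: 3

3


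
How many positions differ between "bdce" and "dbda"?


Comparing "bdce" and "dbda" position by position:
  Position 0: 'b' vs 'd' => DIFFER
  Position 1: 'd' vs 'b' => DIFFER
  Position 2: 'c' vs 'd' => DIFFER
  Position 3: 'e' vs 'a' => DIFFER
Positions that differ: 4

4


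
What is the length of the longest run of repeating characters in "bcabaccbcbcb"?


Input: "bcabaccbcbcb"
Scanning for longest run:
  Position 1 ('c'): new char, reset run to 1
  Position 2 ('a'): new char, reset run to 1
  Position 3 ('b'): new char, reset run to 1
  Position 4 ('a'): new char, reset run to 1
  Position 5 ('c'): new char, reset run to 1
  Position 6 ('c'): continues run of 'c', length=2
  Position 7 ('b'): new char, reset run to 1
  Position 8 ('c'): new char, reset run to 1
  Position 9 ('b'): new char, reset run to 1
  Position 10 ('c'): new char, reset run to 1
  Position 11 ('b'): new char, reset run to 1
Longest run: 'c' with length 2

2


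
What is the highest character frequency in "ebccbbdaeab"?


Input: ebccbbdaeab
Character counts:
  'a': 2
  'b': 4
  'c': 2
  'd': 1
  'e': 2
Maximum frequency: 4

4


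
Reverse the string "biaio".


Input: biaio
Reading characters right to left:
  Position 4: 'o'
  Position 3: 'i'
  Position 2: 'a'
  Position 1: 'i'
  Position 0: 'b'
Reversed: oiaib

oiaib


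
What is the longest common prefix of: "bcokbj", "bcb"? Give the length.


Words: bcokbj, bcb
  Position 0: all 'b' => match
  Position 1: all 'c' => match
  Position 2: ('o', 'b') => mismatch, stop
LCP = "bc" (length 2)

2


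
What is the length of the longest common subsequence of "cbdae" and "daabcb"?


LCS of "cbdae" and "daabcb"
DP table:
           d    a    a    b    c    b
      0    0    0    0    0    0    0
  c   0    0    0    0    0    1    1
  b   0    0    0    0    1    1    2
  d   0    1    1    1    1    1    2
  a   0    1    2    2    2    2    2
  e   0    1    2    2    2    2    2
LCS length = dp[5][6] = 2

2


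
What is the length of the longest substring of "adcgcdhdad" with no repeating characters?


Input: "adcgcdhdad"
Sliding window (track last position of each char):
  Position 0 ('a'): window [0,0] length 1 -- new best
  Position 1 ('d'): window [0,1] length 2 -- new best
  Position 2 ('c'): window [0,2] length 3 -- new best
  Position 3 ('g'): window [0,3] length 4 -- new best
  Position 4 ('c'): repeat (last at 2), move window start to 3
  Position 4 ('c'): window [3,4] length 2
  Position 5 ('d'): window [3,5] length 3
  Position 6 ('h'): window [3,6] length 4
  Position 7 ('d'): repeat (last at 5), move window start to 6
  Position 7 ('d'): window [6,7] length 2
  Position 8 ('a'): window [6,8] length 3
  Position 9 ('d'): repeat (last at 7), move window start to 8
  Position 9 ('d'): window [8,9] length 2
Longest substring with no repeats: "adcg" with length 4

4


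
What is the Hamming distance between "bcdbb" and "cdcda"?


Comparing "bcdbb" and "cdcda" position by position:
  Position 0: 'b' vs 'c' => differ
  Position 1: 'c' vs 'd' => differ
  Position 2: 'd' vs 'c' => differ
  Position 3: 'b' vs 'd' => differ
  Position 4: 'b' vs 'a' => differ
Total differences (Hamming distance): 5

5


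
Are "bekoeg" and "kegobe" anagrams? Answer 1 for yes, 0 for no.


Strings: "bekoeg", "kegobe"
Sorted first:  beegko
Sorted second: beegko
Sorted forms match => anagrams

1


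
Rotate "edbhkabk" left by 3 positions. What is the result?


Input: "edbhkabk", rotate left by 3
First 3 characters: "edb"
Remaining characters: "hkabk"
Concatenate remaining + first: "hkabk" + "edb" = "hkabkedb"

hkabkedb


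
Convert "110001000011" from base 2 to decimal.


Input: "110001000011" in base 2
Positional expansion:
  Digit '1' (value 1) x 2^11 = 2048
  Digit '1' (value 1) x 2^10 = 1024
  Digit '0' (value 0) x 2^9 = 0
  Digit '0' (value 0) x 2^8 = 0
  Digit '0' (value 0) x 2^7 = 0
  Digit '1' (value 1) x 2^6 = 64
  Digit '0' (value 0) x 2^5 = 0
  Digit '0' (value 0) x 2^4 = 0
  Digit '0' (value 0) x 2^3 = 0
  Digit '0' (value 0) x 2^2 = 0
  Digit '1' (value 1) x 2^1 = 2
  Digit '1' (value 1) x 2^0 = 1
Sum = 3139

3139


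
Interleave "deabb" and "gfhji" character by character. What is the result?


Interleaving "deabb" and "gfhji":
  Position 0: 'd' from first, 'g' from second => "dg"
  Position 1: 'e' from first, 'f' from second => "ef"
  Position 2: 'a' from first, 'h' from second => "ah"
  Position 3: 'b' from first, 'j' from second => "bj"
  Position 4: 'b' from first, 'i' from second => "bi"
Result: dgefahbjbi

dgefahbjbi


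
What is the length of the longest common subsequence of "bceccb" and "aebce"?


LCS of "bceccb" and "aebce"
DP table:
           a    e    b    c    e
      0    0    0    0    0    0
  b   0    0    0    1    1    1
  c   0    0    0    1    2    2
  e   0    0    1    1    2    3
  c   0    0    1    1    2    3
  c   0    0    1    1    2    3
  b   0    0    1    2    2    3
LCS length = dp[6][5] = 3

3


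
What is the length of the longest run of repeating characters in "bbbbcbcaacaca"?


Input: "bbbbcbcaacaca"
Scanning for longest run:
  Position 1 ('b'): continues run of 'b', length=2
  Position 2 ('b'): continues run of 'b', length=3
  Position 3 ('b'): continues run of 'b', length=4
  Position 4 ('c'): new char, reset run to 1
  Position 5 ('b'): new char, reset run to 1
  Position 6 ('c'): new char, reset run to 1
  Position 7 ('a'): new char, reset run to 1
  Position 8 ('a'): continues run of 'a', length=2
  Position 9 ('c'): new char, reset run to 1
  Position 10 ('a'): new char, reset run to 1
  Position 11 ('c'): new char, reset run to 1
  Position 12 ('a'): new char, reset run to 1
Longest run: 'b' with length 4

4


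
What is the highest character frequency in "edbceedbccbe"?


Input: edbceedbccbe
Character counts:
  'b': 3
  'c': 3
  'd': 2
  'e': 4
Maximum frequency: 4

4


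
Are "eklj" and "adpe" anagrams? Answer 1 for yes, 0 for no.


Strings: "eklj", "adpe"
Sorted first:  ejkl
Sorted second: adep
Differ at position 0: 'e' vs 'a' => not anagrams

0


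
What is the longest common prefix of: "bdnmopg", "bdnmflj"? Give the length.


Words: bdnmopg, bdnmflj
  Position 0: all 'b' => match
  Position 1: all 'd' => match
  Position 2: all 'n' => match
  Position 3: all 'm' => match
  Position 4: ('o', 'f') => mismatch, stop
LCP = "bdnm" (length 4)

4


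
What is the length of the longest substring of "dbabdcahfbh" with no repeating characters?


Input: "dbabdcahfbh"
Sliding window (track last position of each char):
  Position 0 ('d'): window [0,0] length 1 -- new best
  Position 1 ('b'): window [0,1] length 2 -- new best
  Position 2 ('a'): window [0,2] length 3 -- new best
  Position 3 ('b'): repeat (last at 1), move window start to 2
  Position 3 ('b'): window [2,3] length 2
  Position 4 ('d'): window [2,4] length 3
  Position 5 ('c'): window [2,5] length 4 -- new best
  Position 6 ('a'): repeat (last at 2), move window start to 3
  Position 6 ('a'): window [3,6] length 4
  Position 7 ('h'): window [3,7] length 5 -- new best
  Position 8 ('f'): window [3,8] length 6 -- new best
  Position 9 ('b'): repeat (last at 3), move window start to 4
  Position 9 ('b'): window [4,9] length 6
  Position 10 ('h'): repeat (last at 7), move window start to 8
  Position 10 ('h'): window [8,10] length 3
Longest substring with no repeats: "bdcahf" with length 6

6


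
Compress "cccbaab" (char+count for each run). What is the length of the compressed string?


Input: cccbaab
Runs:
  'c' x 3 => "c3"
  'b' x 1 => "b1"
  'a' x 2 => "a2"
  'b' x 1 => "b1"
Compressed: "c3b1a2b1"
Compressed length: 8

8


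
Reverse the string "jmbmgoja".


Input: jmbmgoja
Reading characters right to left:
  Position 7: 'a'
  Position 6: 'j'
  Position 5: 'o'
  Position 4: 'g'
  Position 3: 'm'
  Position 2: 'b'
  Position 1: 'm'
  Position 0: 'j'
Reversed: ajogmbmj

ajogmbmj


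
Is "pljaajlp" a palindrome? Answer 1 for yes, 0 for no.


Input: pljaajlp
Reversed: pljaajlp
  Compare pos 0 ('p') with pos 7 ('p'): match
  Compare pos 1 ('l') with pos 6 ('l'): match
  Compare pos 2 ('j') with pos 5 ('j'): match
  Compare pos 3 ('a') with pos 4 ('a'): match
Result: palindrome

1


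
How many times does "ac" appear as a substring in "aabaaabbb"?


Searching for "ac" in "aabaaabbb"
Scanning each position:
  Position 0: "aa" => no
  Position 1: "ab" => no
  Position 2: "ba" => no
  Position 3: "aa" => no
  Position 4: "aa" => no
  Position 5: "ab" => no
  Position 6: "bb" => no
  Position 7: "bb" => no
Total occurrences: 0

0


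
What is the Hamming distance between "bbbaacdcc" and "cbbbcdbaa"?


Comparing "bbbaacdcc" and "cbbbcdbaa" position by position:
  Position 0: 'b' vs 'c' => differ
  Position 1: 'b' vs 'b' => same
  Position 2: 'b' vs 'b' => same
  Position 3: 'a' vs 'b' => differ
  Position 4: 'a' vs 'c' => differ
  Position 5: 'c' vs 'd' => differ
  Position 6: 'd' vs 'b' => differ
  Position 7: 'c' vs 'a' => differ
  Position 8: 'c' vs 'a' => differ
Total differences (Hamming distance): 7

7


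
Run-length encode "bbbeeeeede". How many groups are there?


Input: bbbeeeeede
Scanning for consecutive runs:
  Group 1: 'b' x 3 (positions 0-2)
  Group 2: 'e' x 5 (positions 3-7)
  Group 3: 'd' x 1 (positions 8-8)
  Group 4: 'e' x 1 (positions 9-9)
Total groups: 4

4


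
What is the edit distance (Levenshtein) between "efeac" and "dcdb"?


Computing edit distance: "efeac" -> "dcdb"
DP table:
           d    c    d    b
      0    1    2    3    4
  e   1    1    2    3    4
  f   2    2    2    3    4
  e   3    3    3    3    4
  a   4    4    4    4    4
  c   5    5    4    5    5
Edit distance = dp[5][4] = 5

5


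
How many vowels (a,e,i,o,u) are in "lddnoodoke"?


Input: lddnoodoke
Checking each character:
  'l' at position 0: consonant
  'd' at position 1: consonant
  'd' at position 2: consonant
  'n' at position 3: consonant
  'o' at position 4: vowel (running total: 1)
  'o' at position 5: vowel (running total: 2)
  'd' at position 6: consonant
  'o' at position 7: vowel (running total: 3)
  'k' at position 8: consonant
  'e' at position 9: vowel (running total: 4)
Total vowels: 4

4


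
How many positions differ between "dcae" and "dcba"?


Comparing "dcae" and "dcba" position by position:
  Position 0: 'd' vs 'd' => same
  Position 1: 'c' vs 'c' => same
  Position 2: 'a' vs 'b' => DIFFER
  Position 3: 'e' vs 'a' => DIFFER
Positions that differ: 2

2


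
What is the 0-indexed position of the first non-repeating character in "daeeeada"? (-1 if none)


Input: daeeeada
Character frequencies:
  'a': 3
  'd': 2
  'e': 3
Scanning left to right for freq == 1:
  Position 0 ('d'): freq=2, skip
  Position 1 ('a'): freq=3, skip
  Position 2 ('e'): freq=3, skip
  Position 3 ('e'): freq=3, skip
  Position 4 ('e'): freq=3, skip
  Position 5 ('a'): freq=3, skip
  Position 6 ('d'): freq=2, skip
  Position 7 ('a'): freq=3, skip
  No unique character found => answer = -1

-1


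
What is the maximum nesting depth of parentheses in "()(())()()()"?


Input: "()(())()()()"
Tracking depth:
  Position 0 '(': depth becomes 1
  Position 1 ')': depth becomes 0
  Position 2 '(': depth becomes 1
  Position 3 '(': depth becomes 2
  Position 4 ')': depth becomes 1
  Position 5 ')': depth becomes 0
  Position 6 '(': depth becomes 1
  Position 7 ')': depth becomes 0
  Position 8 '(': depth becomes 1
  Position 9 ')': depth becomes 0
  Position 10 '(': depth becomes 1
  Position 11 ')': depth becomes 0
Maximum depth reached: 2

2


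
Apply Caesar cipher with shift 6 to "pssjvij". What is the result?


Caesar cipher: shift "pssjvij" by 6
  'p' (pos 15) + 6 = pos 21 = 'v'
  's' (pos 18) + 6 = pos 24 = 'y'
  's' (pos 18) + 6 = pos 24 = 'y'
  'j' (pos 9) + 6 = pos 15 = 'p'
  'v' (pos 21) + 6 = pos 1 = 'b'
  'i' (pos 8) + 6 = pos 14 = 'o'
  'j' (pos 9) + 6 = pos 15 = 'p'
Result: vyypbop

vyypbop


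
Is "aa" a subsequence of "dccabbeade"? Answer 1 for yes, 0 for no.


Check if "aa" is a subsequence of "dccabbeade"
Greedy scan:
  Position 0 ('d'): no match needed
  Position 1 ('c'): no match needed
  Position 2 ('c'): no match needed
  Position 3 ('a'): matches sub[0] = 'a'
  Position 4 ('b'): no match needed
  Position 5 ('b'): no match needed
  Position 6 ('e'): no match needed
  Position 7 ('a'): matches sub[1] = 'a'
  Position 8 ('d'): no match needed
  Position 9 ('e'): no match needed
All 2 characters matched => is a subsequence

1


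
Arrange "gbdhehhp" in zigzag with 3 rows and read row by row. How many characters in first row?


Zigzag "gbdhehhp" into 3 rows:
Placing characters:
  'g' => row 0
  'b' => row 1
  'd' => row 2
  'h' => row 1
  'e' => row 0
  'h' => row 1
  'h' => row 2
  'p' => row 1
Rows:
  Row 0: "ge"
  Row 1: "bhhp"
  Row 2: "dh"
First row length: 2

2


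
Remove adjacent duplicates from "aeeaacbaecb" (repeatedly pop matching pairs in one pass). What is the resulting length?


Input: aeeaacbaecb
Stack-based adjacent duplicate removal:
  Read 'a': push. Stack: a
  Read 'e': push. Stack: ae
  Read 'e': matches stack top 'e' => pop. Stack: a
  Read 'a': matches stack top 'a' => pop. Stack: (empty)
  Read 'a': push. Stack: a
  Read 'c': push. Stack: ac
  Read 'b': push. Stack: acb
  Read 'a': push. Stack: acba
  Read 'e': push. Stack: acbae
  Read 'c': push. Stack: acbaec
  Read 'b': push. Stack: acbaecb
Final stack: "acbaecb" (length 7)

7


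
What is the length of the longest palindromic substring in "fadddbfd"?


Input: "fadddbfd"
Checking substrings for palindromes:
  [2:5] "ddd" (len 3) => palindrome
  [2:4] "dd" (len 2) => palindrome
  [3:5] "dd" (len 2) => palindrome
Longest palindromic substring: "ddd" with length 3

3


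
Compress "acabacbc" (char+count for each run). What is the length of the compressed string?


Input: acabacbc
Runs:
  'a' x 1 => "a1"
  'c' x 1 => "c1"
  'a' x 1 => "a1"
  'b' x 1 => "b1"
  'a' x 1 => "a1"
  'c' x 1 => "c1"
  'b' x 1 => "b1"
  'c' x 1 => "c1"
Compressed: "a1c1a1b1a1c1b1c1"
Compressed length: 16

16


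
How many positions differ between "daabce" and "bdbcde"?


Comparing "daabce" and "bdbcde" position by position:
  Position 0: 'd' vs 'b' => DIFFER
  Position 1: 'a' vs 'd' => DIFFER
  Position 2: 'a' vs 'b' => DIFFER
  Position 3: 'b' vs 'c' => DIFFER
  Position 4: 'c' vs 'd' => DIFFER
  Position 5: 'e' vs 'e' => same
Positions that differ: 5

5


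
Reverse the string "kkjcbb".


Input: kkjcbb
Reading characters right to left:
  Position 5: 'b'
  Position 4: 'b'
  Position 3: 'c'
  Position 2: 'j'
  Position 1: 'k'
  Position 0: 'k'
Reversed: bbcjkk

bbcjkk


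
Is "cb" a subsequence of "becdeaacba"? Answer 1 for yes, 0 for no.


Check if "cb" is a subsequence of "becdeaacba"
Greedy scan:
  Position 0 ('b'): no match needed
  Position 1 ('e'): no match needed
  Position 2 ('c'): matches sub[0] = 'c'
  Position 3 ('d'): no match needed
  Position 4 ('e'): no match needed
  Position 5 ('a'): no match needed
  Position 6 ('a'): no match needed
  Position 7 ('c'): no match needed
  Position 8 ('b'): matches sub[1] = 'b'
  Position 9 ('a'): no match needed
All 2 characters matched => is a subsequence

1


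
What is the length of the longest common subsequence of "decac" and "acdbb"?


LCS of "decac" and "acdbb"
DP table:
           a    c    d    b    b
      0    0    0    0    0    0
  d   0    0    0    1    1    1
  e   0    0    0    1    1    1
  c   0    0    1    1    1    1
  a   0    1    1    1    1    1
  c   0    1    2    2    2    2
LCS length = dp[5][5] = 2

2


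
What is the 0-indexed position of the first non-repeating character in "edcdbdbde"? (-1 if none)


Input: edcdbdbde
Character frequencies:
  'b': 2
  'c': 1
  'd': 4
  'e': 2
Scanning left to right for freq == 1:
  Position 0 ('e'): freq=2, skip
  Position 1 ('d'): freq=4, skip
  Position 2 ('c'): unique! => answer = 2

2


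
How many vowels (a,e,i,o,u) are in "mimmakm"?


Input: mimmakm
Checking each character:
  'm' at position 0: consonant
  'i' at position 1: vowel (running total: 1)
  'm' at position 2: consonant
  'm' at position 3: consonant
  'a' at position 4: vowel (running total: 2)
  'k' at position 5: consonant
  'm' at position 6: consonant
Total vowels: 2

2


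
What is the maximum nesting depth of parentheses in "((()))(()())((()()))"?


Input: "((()))(()())((()()))"
Tracking depth:
  Position 0 '(': depth becomes 1
  Position 1 '(': depth becomes 2
  Position 2 '(': depth becomes 3
  Position 3 ')': depth becomes 2
  Position 4 ')': depth becomes 1
  Position 5 ')': depth becomes 0
  Position 6 '(': depth becomes 1
  Position 7 '(': depth becomes 2
  Position 8 ')': depth becomes 1
  Position 9 '(': depth becomes 2
  Position 10 ')': depth becomes 1
  Position 11 ')': depth becomes 0
  Position 12 '(': depth becomes 1
  Position 13 '(': depth becomes 2
  Position 14 '(': depth becomes 3
  Position 15 ')': depth becomes 2
  Position 16 '(': depth becomes 3
  Position 17 ')': depth becomes 2
  Position 18 ')': depth becomes 1
  Position 19 ')': depth becomes 0
Maximum depth reached: 3

3


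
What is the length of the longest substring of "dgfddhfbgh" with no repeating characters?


Input: "dgfddhfbgh"
Sliding window (track last position of each char):
  Position 0 ('d'): window [0,0] length 1 -- new best
  Position 1 ('g'): window [0,1] length 2 -- new best
  Position 2 ('f'): window [0,2] length 3 -- new best
  Position 3 ('d'): repeat (last at 0), move window start to 1
  Position 3 ('d'): window [1,3] length 3
  Position 4 ('d'): repeat (last at 3), move window start to 4
  Position 4 ('d'): window [4,4] length 1
  Position 5 ('h'): window [4,5] length 2
  Position 6 ('f'): window [4,6] length 3
  Position 7 ('b'): window [4,7] length 4 -- new best
  Position 8 ('g'): window [4,8] length 5 -- new best
  Position 9 ('h'): repeat (last at 5), move window start to 6
  Position 9 ('h'): window [6,9] length 4
Longest substring with no repeats: "dhfbg" with length 5

5


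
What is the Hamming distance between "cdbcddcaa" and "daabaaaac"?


Comparing "cdbcddcaa" and "daabaaaac" position by position:
  Position 0: 'c' vs 'd' => differ
  Position 1: 'd' vs 'a' => differ
  Position 2: 'b' vs 'a' => differ
  Position 3: 'c' vs 'b' => differ
  Position 4: 'd' vs 'a' => differ
  Position 5: 'd' vs 'a' => differ
  Position 6: 'c' vs 'a' => differ
  Position 7: 'a' vs 'a' => same
  Position 8: 'a' vs 'c' => differ
Total differences (Hamming distance): 8

8


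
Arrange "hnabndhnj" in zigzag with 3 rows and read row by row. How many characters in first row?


Zigzag "hnabndhnj" into 3 rows:
Placing characters:
  'h' => row 0
  'n' => row 1
  'a' => row 2
  'b' => row 1
  'n' => row 0
  'd' => row 1
  'h' => row 2
  'n' => row 1
  'j' => row 0
Rows:
  Row 0: "hnj"
  Row 1: "nbdn"
  Row 2: "ah"
First row length: 3

3


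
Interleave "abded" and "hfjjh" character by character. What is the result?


Interleaving "abded" and "hfjjh":
  Position 0: 'a' from first, 'h' from second => "ah"
  Position 1: 'b' from first, 'f' from second => "bf"
  Position 2: 'd' from first, 'j' from second => "dj"
  Position 3: 'e' from first, 'j' from second => "ej"
  Position 4: 'd' from first, 'h' from second => "dh"
Result: ahbfdjejdh

ahbfdjejdh


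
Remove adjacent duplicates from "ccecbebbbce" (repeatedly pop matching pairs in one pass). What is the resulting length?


Input: ccecbebbbce
Stack-based adjacent duplicate removal:
  Read 'c': push. Stack: c
  Read 'c': matches stack top 'c' => pop. Stack: (empty)
  Read 'e': push. Stack: e
  Read 'c': push. Stack: ec
  Read 'b': push. Stack: ecb
  Read 'e': push. Stack: ecbe
  Read 'b': push. Stack: ecbeb
  Read 'b': matches stack top 'b' => pop. Stack: ecbe
  Read 'b': push. Stack: ecbeb
  Read 'c': push. Stack: ecbebc
  Read 'e': push. Stack: ecbebce
Final stack: "ecbebce" (length 7)

7


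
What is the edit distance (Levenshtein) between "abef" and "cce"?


Computing edit distance: "abef" -> "cce"
DP table:
           c    c    e
      0    1    2    3
  a   1    1    2    3
  b   2    2    2    3
  e   3    3    3    2
  f   4    4    4    3
Edit distance = dp[4][3] = 3

3


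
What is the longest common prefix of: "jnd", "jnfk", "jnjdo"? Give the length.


Words: jnd, jnfk, jnjdo
  Position 0: all 'j' => match
  Position 1: all 'n' => match
  Position 2: ('d', 'f', 'j') => mismatch, stop
LCP = "jn" (length 2)

2


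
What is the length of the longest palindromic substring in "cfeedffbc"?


Input: "cfeedffbc"
Checking substrings for palindromes:
  [2:4] "ee" (len 2) => palindrome
  [5:7] "ff" (len 2) => palindrome
Longest palindromic substring: "ee" with length 2

2


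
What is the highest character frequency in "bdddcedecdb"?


Input: bdddcedecdb
Character counts:
  'b': 2
  'c': 2
  'd': 5
  'e': 2
Maximum frequency: 5

5


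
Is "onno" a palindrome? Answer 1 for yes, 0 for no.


Input: onno
Reversed: onno
  Compare pos 0 ('o') with pos 3 ('o'): match
  Compare pos 1 ('n') with pos 2 ('n'): match
Result: palindrome

1


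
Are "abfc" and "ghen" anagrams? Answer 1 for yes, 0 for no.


Strings: "abfc", "ghen"
Sorted first:  abcf
Sorted second: eghn
Differ at position 0: 'a' vs 'e' => not anagrams

0


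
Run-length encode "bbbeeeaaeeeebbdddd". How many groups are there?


Input: bbbeeeaaeeeebbdddd
Scanning for consecutive runs:
  Group 1: 'b' x 3 (positions 0-2)
  Group 2: 'e' x 3 (positions 3-5)
  Group 3: 'a' x 2 (positions 6-7)
  Group 4: 'e' x 4 (positions 8-11)
  Group 5: 'b' x 2 (positions 12-13)
  Group 6: 'd' x 4 (positions 14-17)
Total groups: 6

6


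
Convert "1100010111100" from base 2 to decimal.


Input: "1100010111100" in base 2
Positional expansion:
  Digit '1' (value 1) x 2^12 = 4096
  Digit '1' (value 1) x 2^11 = 2048
  Digit '0' (value 0) x 2^10 = 0
  Digit '0' (value 0) x 2^9 = 0
  Digit '0' (value 0) x 2^8 = 0
  Digit '1' (value 1) x 2^7 = 128
  Digit '0' (value 0) x 2^6 = 0
  Digit '1' (value 1) x 2^5 = 32
  Digit '1' (value 1) x 2^4 = 16
  Digit '1' (value 1) x 2^3 = 8
  Digit '1' (value 1) x 2^2 = 4
  Digit '0' (value 0) x 2^1 = 0
  Digit '0' (value 0) x 2^0 = 0
Sum = 6332

6332


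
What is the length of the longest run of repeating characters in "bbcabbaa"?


Input: "bbcabbaa"
Scanning for longest run:
  Position 1 ('b'): continues run of 'b', length=2
  Position 2 ('c'): new char, reset run to 1
  Position 3 ('a'): new char, reset run to 1
  Position 4 ('b'): new char, reset run to 1
  Position 5 ('b'): continues run of 'b', length=2
  Position 6 ('a'): new char, reset run to 1
  Position 7 ('a'): continues run of 'a', length=2
Longest run: 'b' with length 2

2


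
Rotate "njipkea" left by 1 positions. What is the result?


Input: "njipkea", rotate left by 1
First 1 characters: "n"
Remaining characters: "jipkea"
Concatenate remaining + first: "jipkea" + "n" = "jipkean"

jipkean


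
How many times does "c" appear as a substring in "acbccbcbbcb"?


Searching for "c" in "acbccbcbbcb"
Scanning each position:
  Position 0: "a" => no
  Position 1: "c" => MATCH
  Position 2: "b" => no
  Position 3: "c" => MATCH
  Position 4: "c" => MATCH
  Position 5: "b" => no
  Position 6: "c" => MATCH
  Position 7: "b" => no
  Position 8: "b" => no
  Position 9: "c" => MATCH
  Position 10: "b" => no
Total occurrences: 5

5


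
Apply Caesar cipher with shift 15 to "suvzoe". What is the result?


Caesar cipher: shift "suvzoe" by 15
  's' (pos 18) + 15 = pos 7 = 'h'
  'u' (pos 20) + 15 = pos 9 = 'j'
  'v' (pos 21) + 15 = pos 10 = 'k'
  'z' (pos 25) + 15 = pos 14 = 'o'
  'o' (pos 14) + 15 = pos 3 = 'd'
  'e' (pos 4) + 15 = pos 19 = 't'
Result: hjkodt

hjkodt


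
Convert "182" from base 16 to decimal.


Input: "182" in base 16
Positional expansion:
  Digit '1' (value 1) x 16^2 = 256
  Digit '8' (value 8) x 16^1 = 128
  Digit '2' (value 2) x 16^0 = 2
Sum = 386

386


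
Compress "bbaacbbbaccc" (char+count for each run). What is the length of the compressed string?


Input: bbaacbbbaccc
Runs:
  'b' x 2 => "b2"
  'a' x 2 => "a2"
  'c' x 1 => "c1"
  'b' x 3 => "b3"
  'a' x 1 => "a1"
  'c' x 3 => "c3"
Compressed: "b2a2c1b3a1c3"
Compressed length: 12

12


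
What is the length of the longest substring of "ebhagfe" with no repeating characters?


Input: "ebhagfe"
Sliding window (track last position of each char):
  Position 0 ('e'): window [0,0] length 1 -- new best
  Position 1 ('b'): window [0,1] length 2 -- new best
  Position 2 ('h'): window [0,2] length 3 -- new best
  Position 3 ('a'): window [0,3] length 4 -- new best
  Position 4 ('g'): window [0,4] length 5 -- new best
  Position 5 ('f'): window [0,5] length 6 -- new best
  Position 6 ('e'): repeat (last at 0), move window start to 1
  Position 6 ('e'): window [1,6] length 6
Longest substring with no repeats: "ebhagf" with length 6

6


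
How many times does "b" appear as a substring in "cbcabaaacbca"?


Searching for "b" in "cbcabaaacbca"
Scanning each position:
  Position 0: "c" => no
  Position 1: "b" => MATCH
  Position 2: "c" => no
  Position 3: "a" => no
  Position 4: "b" => MATCH
  Position 5: "a" => no
  Position 6: "a" => no
  Position 7: "a" => no
  Position 8: "c" => no
  Position 9: "b" => MATCH
  Position 10: "c" => no
  Position 11: "a" => no
Total occurrences: 3

3


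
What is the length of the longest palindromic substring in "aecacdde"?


Input: "aecacdde"
Checking substrings for palindromes:
  [2:5] "cac" (len 3) => palindrome
  [5:7] "dd" (len 2) => palindrome
Longest palindromic substring: "cac" with length 3

3


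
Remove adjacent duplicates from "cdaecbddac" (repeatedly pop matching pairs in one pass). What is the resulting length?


Input: cdaecbddac
Stack-based adjacent duplicate removal:
  Read 'c': push. Stack: c
  Read 'd': push. Stack: cd
  Read 'a': push. Stack: cda
  Read 'e': push. Stack: cdae
  Read 'c': push. Stack: cdaec
  Read 'b': push. Stack: cdaecb
  Read 'd': push. Stack: cdaecbd
  Read 'd': matches stack top 'd' => pop. Stack: cdaecb
  Read 'a': push. Stack: cdaecba
  Read 'c': push. Stack: cdaecbac
Final stack: "cdaecbac" (length 8)

8


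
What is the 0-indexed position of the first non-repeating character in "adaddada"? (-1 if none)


Input: adaddada
Character frequencies:
  'a': 4
  'd': 4
Scanning left to right for freq == 1:
  Position 0 ('a'): freq=4, skip
  Position 1 ('d'): freq=4, skip
  Position 2 ('a'): freq=4, skip
  Position 3 ('d'): freq=4, skip
  Position 4 ('d'): freq=4, skip
  Position 5 ('a'): freq=4, skip
  Position 6 ('d'): freq=4, skip
  Position 7 ('a'): freq=4, skip
  No unique character found => answer = -1

-1


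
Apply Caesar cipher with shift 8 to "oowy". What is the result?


Caesar cipher: shift "oowy" by 8
  'o' (pos 14) + 8 = pos 22 = 'w'
  'o' (pos 14) + 8 = pos 22 = 'w'
  'w' (pos 22) + 8 = pos 4 = 'e'
  'y' (pos 24) + 8 = pos 6 = 'g'
Result: wweg

wweg


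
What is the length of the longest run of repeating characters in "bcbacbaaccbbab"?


Input: "bcbacbaaccbbab"
Scanning for longest run:
  Position 1 ('c'): new char, reset run to 1
  Position 2 ('b'): new char, reset run to 1
  Position 3 ('a'): new char, reset run to 1
  Position 4 ('c'): new char, reset run to 1
  Position 5 ('b'): new char, reset run to 1
  Position 6 ('a'): new char, reset run to 1
  Position 7 ('a'): continues run of 'a', length=2
  Position 8 ('c'): new char, reset run to 1
  Position 9 ('c'): continues run of 'c', length=2
  Position 10 ('b'): new char, reset run to 1
  Position 11 ('b'): continues run of 'b', length=2
  Position 12 ('a'): new char, reset run to 1
  Position 13 ('b'): new char, reset run to 1
Longest run: 'a' with length 2

2


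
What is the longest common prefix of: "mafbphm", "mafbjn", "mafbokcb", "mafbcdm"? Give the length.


Words: mafbphm, mafbjn, mafbokcb, mafbcdm
  Position 0: all 'm' => match
  Position 1: all 'a' => match
  Position 2: all 'f' => match
  Position 3: all 'b' => match
  Position 4: ('p', 'j', 'o', 'c') => mismatch, stop
LCP = "mafb" (length 4)

4


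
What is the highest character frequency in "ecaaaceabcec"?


Input: ecaaaceabcec
Character counts:
  'a': 4
  'b': 1
  'c': 4
  'e': 3
Maximum frequency: 4

4


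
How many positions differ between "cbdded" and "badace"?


Comparing "cbdded" and "badace" position by position:
  Position 0: 'c' vs 'b' => DIFFER
  Position 1: 'b' vs 'a' => DIFFER
  Position 2: 'd' vs 'd' => same
  Position 3: 'd' vs 'a' => DIFFER
  Position 4: 'e' vs 'c' => DIFFER
  Position 5: 'd' vs 'e' => DIFFER
Positions that differ: 5

5


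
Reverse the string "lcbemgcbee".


Input: lcbemgcbee
Reading characters right to left:
  Position 9: 'e'
  Position 8: 'e'
  Position 7: 'b'
  Position 6: 'c'
  Position 5: 'g'
  Position 4: 'm'
  Position 3: 'e'
  Position 2: 'b'
  Position 1: 'c'
  Position 0: 'l'
Reversed: eebcgmebcl

eebcgmebcl


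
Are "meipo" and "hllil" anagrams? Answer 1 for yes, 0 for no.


Strings: "meipo", "hllil"
Sorted first:  eimop
Sorted second: hilll
Differ at position 0: 'e' vs 'h' => not anagrams

0


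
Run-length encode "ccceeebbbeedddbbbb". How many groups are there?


Input: ccceeebbbeedddbbbb
Scanning for consecutive runs:
  Group 1: 'c' x 3 (positions 0-2)
  Group 2: 'e' x 3 (positions 3-5)
  Group 3: 'b' x 3 (positions 6-8)
  Group 4: 'e' x 2 (positions 9-10)
  Group 5: 'd' x 3 (positions 11-13)
  Group 6: 'b' x 4 (positions 14-17)
Total groups: 6

6


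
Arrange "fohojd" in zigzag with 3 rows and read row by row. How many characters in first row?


Zigzag "fohojd" into 3 rows:
Placing characters:
  'f' => row 0
  'o' => row 1
  'h' => row 2
  'o' => row 1
  'j' => row 0
  'd' => row 1
Rows:
  Row 0: "fj"
  Row 1: "ood"
  Row 2: "h"
First row length: 2

2


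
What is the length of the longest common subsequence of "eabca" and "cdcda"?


LCS of "eabca" and "cdcda"
DP table:
           c    d    c    d    a
      0    0    0    0    0    0
  e   0    0    0    0    0    0
  a   0    0    0    0    0    1
  b   0    0    0    0    0    1
  c   0    1    1    1    1    1
  a   0    1    1    1    1    2
LCS length = dp[5][5] = 2

2


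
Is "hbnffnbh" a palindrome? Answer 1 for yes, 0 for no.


Input: hbnffnbh
Reversed: hbnffnbh
  Compare pos 0 ('h') with pos 7 ('h'): match
  Compare pos 1 ('b') with pos 6 ('b'): match
  Compare pos 2 ('n') with pos 5 ('n'): match
  Compare pos 3 ('f') with pos 4 ('f'): match
Result: palindrome

1


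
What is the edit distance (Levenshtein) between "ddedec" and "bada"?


Computing edit distance: "ddedec" -> "bada"
DP table:
           b    a    d    a
      0    1    2    3    4
  d   1    1    2    2    3
  d   2    2    2    2    3
  e   3    3    3    3    3
  d   4    4    4    3    4
  e   5    5    5    4    4
  c   6    6    6    5    5
Edit distance = dp[6][4] = 5

5


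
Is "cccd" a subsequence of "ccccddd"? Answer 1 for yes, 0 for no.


Check if "cccd" is a subsequence of "ccccddd"
Greedy scan:
  Position 0 ('c'): matches sub[0] = 'c'
  Position 1 ('c'): matches sub[1] = 'c'
  Position 2 ('c'): matches sub[2] = 'c'
  Position 3 ('c'): no match needed
  Position 4 ('d'): matches sub[3] = 'd'
  Position 5 ('d'): no match needed
  Position 6 ('d'): no match needed
All 4 characters matched => is a subsequence

1


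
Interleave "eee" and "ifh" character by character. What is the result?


Interleaving "eee" and "ifh":
  Position 0: 'e' from first, 'i' from second => "ei"
  Position 1: 'e' from first, 'f' from second => "ef"
  Position 2: 'e' from first, 'h' from second => "eh"
Result: eiefeh

eiefeh


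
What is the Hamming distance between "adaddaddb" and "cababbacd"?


Comparing "adaddaddb" and "cababbacd" position by position:
  Position 0: 'a' vs 'c' => differ
  Position 1: 'd' vs 'a' => differ
  Position 2: 'a' vs 'b' => differ
  Position 3: 'd' vs 'a' => differ
  Position 4: 'd' vs 'b' => differ
  Position 5: 'a' vs 'b' => differ
  Position 6: 'd' vs 'a' => differ
  Position 7: 'd' vs 'c' => differ
  Position 8: 'b' vs 'd' => differ
Total differences (Hamming distance): 9

9


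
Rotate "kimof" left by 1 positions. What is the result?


Input: "kimof", rotate left by 1
First 1 characters: "k"
Remaining characters: "imof"
Concatenate remaining + first: "imof" + "k" = "imofk"

imofk


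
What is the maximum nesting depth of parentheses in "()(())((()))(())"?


Input: "()(())((()))(())"
Tracking depth:
  Position 0 '(': depth becomes 1
  Position 1 ')': depth becomes 0
  Position 2 '(': depth becomes 1
  Position 3 '(': depth becomes 2
  Position 4 ')': depth becomes 1
  Position 5 ')': depth becomes 0
  Position 6 '(': depth becomes 1
  Position 7 '(': depth becomes 2
  Position 8 '(': depth becomes 3
  Position 9 ')': depth becomes 2
  Position 10 ')': depth becomes 1
  Position 11 ')': depth becomes 0
  Position 12 '(': depth becomes 1
  Position 13 '(': depth becomes 2
  Position 14 ')': depth becomes 1
  Position 15 ')': depth becomes 0
Maximum depth reached: 3

3


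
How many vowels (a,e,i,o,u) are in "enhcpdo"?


Input: enhcpdo
Checking each character:
  'e' at position 0: vowel (running total: 1)
  'n' at position 1: consonant
  'h' at position 2: consonant
  'c' at position 3: consonant
  'p' at position 4: consonant
  'd' at position 5: consonant
  'o' at position 6: vowel (running total: 2)
Total vowels: 2

2


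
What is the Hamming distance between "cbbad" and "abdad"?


Comparing "cbbad" and "abdad" position by position:
  Position 0: 'c' vs 'a' => differ
  Position 1: 'b' vs 'b' => same
  Position 2: 'b' vs 'd' => differ
  Position 3: 'a' vs 'a' => same
  Position 4: 'd' vs 'd' => same
Total differences (Hamming distance): 2

2


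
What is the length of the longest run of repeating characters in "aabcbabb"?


Input: "aabcbabb"
Scanning for longest run:
  Position 1 ('a'): continues run of 'a', length=2
  Position 2 ('b'): new char, reset run to 1
  Position 3 ('c'): new char, reset run to 1
  Position 4 ('b'): new char, reset run to 1
  Position 5 ('a'): new char, reset run to 1
  Position 6 ('b'): new char, reset run to 1
  Position 7 ('b'): continues run of 'b', length=2
Longest run: 'a' with length 2

2


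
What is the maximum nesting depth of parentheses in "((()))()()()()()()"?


Input: "((()))()()()()()()"
Tracking depth:
  Position 0 '(': depth becomes 1
  Position 1 '(': depth becomes 2
  Position 2 '(': depth becomes 3
  Position 3 ')': depth becomes 2
  Position 4 ')': depth becomes 1
  Position 5 ')': depth becomes 0
  Position 6 '(': depth becomes 1
  Position 7 ')': depth becomes 0
  Position 8 '(': depth becomes 1
  Position 9 ')': depth becomes 0
  Position 10 '(': depth becomes 1
  Position 11 ')': depth becomes 0
  Position 12 '(': depth becomes 1
  Position 13 ')': depth becomes 0
  Position 14 '(': depth becomes 1
  Position 15 ')': depth becomes 0
  Position 16 '(': depth becomes 1
  Position 17 ')': depth becomes 0
Maximum depth reached: 3

3


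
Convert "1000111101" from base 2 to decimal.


Input: "1000111101" in base 2
Positional expansion:
  Digit '1' (value 1) x 2^9 = 512
  Digit '0' (value 0) x 2^8 = 0
  Digit '0' (value 0) x 2^7 = 0
  Digit '0' (value 0) x 2^6 = 0
  Digit '1' (value 1) x 2^5 = 32
  Digit '1' (value 1) x 2^4 = 16
  Digit '1' (value 1) x 2^3 = 8
  Digit '1' (value 1) x 2^2 = 4
  Digit '0' (value 0) x 2^1 = 0
  Digit '1' (value 1) x 2^0 = 1
Sum = 573

573


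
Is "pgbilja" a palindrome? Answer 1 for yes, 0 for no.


Input: pgbilja
Reversed: ajlibgp
  Compare pos 0 ('p') with pos 6 ('a'): MISMATCH
  Compare pos 1 ('g') with pos 5 ('j'): MISMATCH
  Compare pos 2 ('b') with pos 4 ('l'): MISMATCH
Result: not a palindrome

0


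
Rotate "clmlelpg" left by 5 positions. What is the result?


Input: "clmlelpg", rotate left by 5
First 5 characters: "clmle"
Remaining characters: "lpg"
Concatenate remaining + first: "lpg" + "clmle" = "lpgclmle"

lpgclmle


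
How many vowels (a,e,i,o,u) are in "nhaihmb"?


Input: nhaihmb
Checking each character:
  'n' at position 0: consonant
  'h' at position 1: consonant
  'a' at position 2: vowel (running total: 1)
  'i' at position 3: vowel (running total: 2)
  'h' at position 4: consonant
  'm' at position 5: consonant
  'b' at position 6: consonant
Total vowels: 2

2


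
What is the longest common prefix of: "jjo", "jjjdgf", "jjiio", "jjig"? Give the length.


Words: jjo, jjjdgf, jjiio, jjig
  Position 0: all 'j' => match
  Position 1: all 'j' => match
  Position 2: ('o', 'j', 'i', 'i') => mismatch, stop
LCP = "jj" (length 2)

2


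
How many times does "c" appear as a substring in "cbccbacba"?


Searching for "c" in "cbccbacba"
Scanning each position:
  Position 0: "c" => MATCH
  Position 1: "b" => no
  Position 2: "c" => MATCH
  Position 3: "c" => MATCH
  Position 4: "b" => no
  Position 5: "a" => no
  Position 6: "c" => MATCH
  Position 7: "b" => no
  Position 8: "a" => no
Total occurrences: 4

4


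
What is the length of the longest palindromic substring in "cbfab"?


Input: "cbfab"
Checking substrings for palindromes:
  No multi-char palindromic substrings found
Longest palindromic substring: "c" with length 1

1


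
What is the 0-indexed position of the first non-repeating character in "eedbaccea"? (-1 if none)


Input: eedbaccea
Character frequencies:
  'a': 2
  'b': 1
  'c': 2
  'd': 1
  'e': 3
Scanning left to right for freq == 1:
  Position 0 ('e'): freq=3, skip
  Position 1 ('e'): freq=3, skip
  Position 2 ('d'): unique! => answer = 2

2
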